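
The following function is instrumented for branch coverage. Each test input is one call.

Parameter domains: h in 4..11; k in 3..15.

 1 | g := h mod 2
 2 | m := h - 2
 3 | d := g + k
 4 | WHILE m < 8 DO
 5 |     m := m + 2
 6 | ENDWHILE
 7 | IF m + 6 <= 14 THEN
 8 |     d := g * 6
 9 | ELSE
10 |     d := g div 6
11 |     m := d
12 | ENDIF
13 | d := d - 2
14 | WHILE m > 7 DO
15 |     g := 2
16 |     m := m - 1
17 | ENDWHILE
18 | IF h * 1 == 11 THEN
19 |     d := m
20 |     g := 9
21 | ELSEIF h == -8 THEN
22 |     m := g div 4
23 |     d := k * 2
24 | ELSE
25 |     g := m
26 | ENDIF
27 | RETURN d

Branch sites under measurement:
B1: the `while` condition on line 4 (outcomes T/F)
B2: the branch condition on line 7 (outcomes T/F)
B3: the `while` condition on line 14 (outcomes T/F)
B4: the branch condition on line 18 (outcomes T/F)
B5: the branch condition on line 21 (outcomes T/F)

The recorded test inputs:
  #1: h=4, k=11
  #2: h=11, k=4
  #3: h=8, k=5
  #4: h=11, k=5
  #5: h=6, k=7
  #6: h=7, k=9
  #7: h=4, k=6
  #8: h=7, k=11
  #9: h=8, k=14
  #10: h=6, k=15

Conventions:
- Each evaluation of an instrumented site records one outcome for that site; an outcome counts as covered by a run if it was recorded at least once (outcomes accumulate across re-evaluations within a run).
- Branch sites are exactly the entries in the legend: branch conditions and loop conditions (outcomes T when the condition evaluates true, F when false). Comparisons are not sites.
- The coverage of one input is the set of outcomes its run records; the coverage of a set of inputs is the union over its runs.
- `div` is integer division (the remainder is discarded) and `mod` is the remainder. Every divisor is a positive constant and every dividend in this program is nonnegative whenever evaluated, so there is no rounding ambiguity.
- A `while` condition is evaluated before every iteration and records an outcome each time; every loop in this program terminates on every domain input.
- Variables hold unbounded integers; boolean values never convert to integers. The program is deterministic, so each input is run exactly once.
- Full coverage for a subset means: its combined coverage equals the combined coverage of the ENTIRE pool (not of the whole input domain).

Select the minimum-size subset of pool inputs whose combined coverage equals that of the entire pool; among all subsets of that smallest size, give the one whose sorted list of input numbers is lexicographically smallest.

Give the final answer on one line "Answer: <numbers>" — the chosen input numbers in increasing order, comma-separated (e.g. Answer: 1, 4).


#1 (h=4, k=11) -> B1->T, B1->T, B1->T, B1->F, B2->T, B3->T, B3->F, B4->F, B5->F; covered: B1=T, B1=F, B2=T, B3=T, B3=F, B4=F, B5=F
#2 (h=11, k=4) -> B1->F, B2->F, B3->F, B4->T; covered: B1=F, B2=F, B3=F, B4=T
#3 (h=8, k=5) -> B1->T, B1->F, B2->T, B3->T, B3->F, B4->F, B5->F; covered: B1=T, B1=F, B2=T, B3=T, B3=F, B4=F, B5=F
#4 (h=11, k=5) -> B1->F, B2->F, B3->F, B4->T; covered: B1=F, B2=F, B3=F, B4=T
#5 (h=6, k=7) -> B1->T, B1->T, B1->F, B2->T, B3->T, B3->F, B4->F, B5->F; covered: B1=T, B1=F, B2=T, B3=T, B3=F, B4=F, B5=F
#6 (h=7, k=9) -> B1->T, B1->T, B1->F, B2->F, B3->F, B4->F, B5->F; covered: B1=T, B1=F, B2=F, B3=F, B4=F, B5=F
#7 (h=4, k=6) -> B1->T, B1->T, B1->T, B1->F, B2->T, B3->T, B3->F, B4->F, B5->F; covered: B1=T, B1=F, B2=T, B3=T, B3=F, B4=F, B5=F
#8 (h=7, k=11) -> B1->T, B1->T, B1->F, B2->F, B3->F, B4->F, B5->F; covered: B1=T, B1=F, B2=F, B3=F, B4=F, B5=F
#9 (h=8, k=14) -> B1->T, B1->F, B2->T, B3->T, B3->F, B4->F, B5->F; covered: B1=T, B1=F, B2=T, B3=T, B3=F, B4=F, B5=F
#10 (h=6, k=15) -> B1->T, B1->T, B1->F, B2->T, B3->T, B3->F, B4->F, B5->F; covered: B1=T, B1=F, B2=T, B3=T, B3=F, B4=F, B5=F
the full pool covers 9 outcomes: B1=T, B1=F, B2=T, B2=F, B3=T, B3=F, B4=T, B4=F, B5=F
no size-1 subset reaches all 9 outcomes (best union: 7/9)
inputs {1, 2} (size 2) cover everything; no size-2 subset with a lexicographically smaller index list covers all 9
Answer: 1, 2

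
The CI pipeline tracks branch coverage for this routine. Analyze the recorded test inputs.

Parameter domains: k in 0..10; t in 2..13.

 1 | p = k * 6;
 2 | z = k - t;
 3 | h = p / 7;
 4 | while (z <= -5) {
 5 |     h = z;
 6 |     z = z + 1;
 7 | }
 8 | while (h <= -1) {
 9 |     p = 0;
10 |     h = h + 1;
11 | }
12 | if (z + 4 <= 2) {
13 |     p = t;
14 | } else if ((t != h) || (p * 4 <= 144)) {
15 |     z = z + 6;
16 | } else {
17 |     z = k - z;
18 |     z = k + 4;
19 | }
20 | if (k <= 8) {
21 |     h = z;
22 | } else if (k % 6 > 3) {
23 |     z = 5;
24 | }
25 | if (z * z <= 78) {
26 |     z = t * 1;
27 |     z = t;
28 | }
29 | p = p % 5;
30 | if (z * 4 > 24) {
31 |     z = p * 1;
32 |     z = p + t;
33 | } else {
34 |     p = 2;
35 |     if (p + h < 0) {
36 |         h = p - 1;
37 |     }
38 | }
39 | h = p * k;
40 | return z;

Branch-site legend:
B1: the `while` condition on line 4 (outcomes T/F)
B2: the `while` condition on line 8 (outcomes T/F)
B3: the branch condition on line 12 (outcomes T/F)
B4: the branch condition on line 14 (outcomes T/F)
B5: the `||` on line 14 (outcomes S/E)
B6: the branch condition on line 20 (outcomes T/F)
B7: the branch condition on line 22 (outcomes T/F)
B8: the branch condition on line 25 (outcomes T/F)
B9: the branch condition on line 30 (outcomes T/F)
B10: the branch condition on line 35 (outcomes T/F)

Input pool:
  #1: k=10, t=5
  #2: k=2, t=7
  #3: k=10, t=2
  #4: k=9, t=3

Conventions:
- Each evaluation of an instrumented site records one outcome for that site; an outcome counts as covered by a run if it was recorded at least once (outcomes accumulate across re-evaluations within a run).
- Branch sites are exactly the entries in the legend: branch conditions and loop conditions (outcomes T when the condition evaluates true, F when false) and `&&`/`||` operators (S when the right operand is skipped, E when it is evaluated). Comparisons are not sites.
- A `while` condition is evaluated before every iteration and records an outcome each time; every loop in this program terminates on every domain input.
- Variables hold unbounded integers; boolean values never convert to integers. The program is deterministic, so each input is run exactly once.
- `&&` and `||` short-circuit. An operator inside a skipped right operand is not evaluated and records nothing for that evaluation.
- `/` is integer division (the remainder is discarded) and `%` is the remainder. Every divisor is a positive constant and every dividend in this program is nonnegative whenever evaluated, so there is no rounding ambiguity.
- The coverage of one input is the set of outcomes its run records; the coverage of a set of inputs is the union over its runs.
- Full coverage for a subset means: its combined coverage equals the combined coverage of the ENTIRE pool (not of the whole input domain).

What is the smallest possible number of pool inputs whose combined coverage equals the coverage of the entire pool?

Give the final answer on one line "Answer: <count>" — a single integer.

input #1 (k=10, t=5): events B1->F, B2->F, B3->F, B5->S, B4->T, B6->F, B7->T, B8->T, B9->F, B10->F; covers B1=F, B2=F, B3=F, B4=T, B5=S, B6=F, B7=T, B8=T, B9=F, B10=F
input #2 (k=2, t=7): events B1->T, B1->F, B2->T, B2->T, B2->T, B2->T, B2->T, B2->F, B3->T, B6->T, B8->T, B9->T; covers B1=T, B1=F, B2=T, B2=F, B3=T, B6=T, B8=T, B9=T
input #3 (k=10, t=2): events B1->F, B2->F, B3->F, B5->S, B4->T, B6->F, B7->T, B8->T, B9->F, B10->F; covers B1=F, B2=F, B3=F, B4=T, B5=S, B6=F, B7=T, B8=T, B9=F, B10=F
input #4 (k=9, t=3): events B1->F, B2->F, B3->F, B5->S, B4->T, B6->F, B7->F, B8->F, B9->T; covers B1=F, B2=F, B3=F, B4=T, B5=S, B6=F, B7=F, B8=F, B9=T
together the pool reaches 17 outcomes: B1=T, B1=F, B2=T, B2=F, B3=T, B3=F, B4=T, B5=S, B6=T, B6=F, B7=T, B7=F, B8=T, B8=F, B9=T, B9=F, B10=F
every size-1 subset falls short of the 17 outcomes (best: 10/17)
every size-2 subset falls short of the 17 outcomes (best: 15/17)
size 3: inputs {1, 2, 4} cover all 17 outcomes, and no lexicographically smaller subset of this size does

Answer: 3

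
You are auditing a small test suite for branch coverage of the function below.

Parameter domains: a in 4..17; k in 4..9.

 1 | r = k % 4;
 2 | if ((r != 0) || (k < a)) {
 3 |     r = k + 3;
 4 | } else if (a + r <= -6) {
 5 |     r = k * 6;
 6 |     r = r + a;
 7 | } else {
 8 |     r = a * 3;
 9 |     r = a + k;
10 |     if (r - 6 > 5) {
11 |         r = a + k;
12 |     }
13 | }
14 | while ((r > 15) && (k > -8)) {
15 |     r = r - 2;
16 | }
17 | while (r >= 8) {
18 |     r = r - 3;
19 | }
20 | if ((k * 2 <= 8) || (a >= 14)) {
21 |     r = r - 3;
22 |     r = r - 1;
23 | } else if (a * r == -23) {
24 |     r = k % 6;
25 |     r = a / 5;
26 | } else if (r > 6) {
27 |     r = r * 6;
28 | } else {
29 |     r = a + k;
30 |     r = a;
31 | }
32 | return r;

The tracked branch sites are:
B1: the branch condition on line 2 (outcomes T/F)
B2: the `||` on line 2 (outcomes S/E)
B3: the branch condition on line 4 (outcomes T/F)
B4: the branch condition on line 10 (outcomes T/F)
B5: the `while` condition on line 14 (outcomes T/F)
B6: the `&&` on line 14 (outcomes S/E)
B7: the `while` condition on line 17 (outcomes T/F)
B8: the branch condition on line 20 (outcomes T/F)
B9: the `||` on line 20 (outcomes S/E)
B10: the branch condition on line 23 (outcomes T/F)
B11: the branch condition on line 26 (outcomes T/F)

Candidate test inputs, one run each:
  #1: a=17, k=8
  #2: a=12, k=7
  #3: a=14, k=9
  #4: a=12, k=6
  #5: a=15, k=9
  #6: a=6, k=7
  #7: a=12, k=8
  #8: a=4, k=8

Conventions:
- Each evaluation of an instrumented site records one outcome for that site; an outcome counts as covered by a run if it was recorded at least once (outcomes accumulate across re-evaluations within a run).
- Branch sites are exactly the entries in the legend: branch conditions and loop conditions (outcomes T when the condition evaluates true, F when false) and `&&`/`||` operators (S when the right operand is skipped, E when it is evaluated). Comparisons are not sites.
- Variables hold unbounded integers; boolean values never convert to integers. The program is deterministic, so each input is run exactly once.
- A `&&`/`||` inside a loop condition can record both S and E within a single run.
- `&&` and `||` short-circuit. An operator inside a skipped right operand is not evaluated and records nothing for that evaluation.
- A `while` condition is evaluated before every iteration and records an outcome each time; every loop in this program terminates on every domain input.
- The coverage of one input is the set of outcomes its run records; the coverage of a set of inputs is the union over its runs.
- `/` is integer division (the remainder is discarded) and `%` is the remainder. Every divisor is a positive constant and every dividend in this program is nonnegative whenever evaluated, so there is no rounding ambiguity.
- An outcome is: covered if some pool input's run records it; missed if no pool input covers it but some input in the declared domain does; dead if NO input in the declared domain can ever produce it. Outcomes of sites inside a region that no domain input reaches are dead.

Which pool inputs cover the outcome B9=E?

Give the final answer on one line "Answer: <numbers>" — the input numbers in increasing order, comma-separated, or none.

input #1 (a=17, k=8): records B9=E
input #2 (a=12, k=7): records B9=E
input #3 (a=14, k=9): records B9=E
input #4 (a=12, k=6): records B9=E
input #5 (a=15, k=9): records B9=E
input #6 (a=6, k=7): records B9=E
input #7 (a=12, k=8): records B9=E
input #8 (a=4, k=8): records B9=E

Answer: 1, 2, 3, 4, 5, 6, 7, 8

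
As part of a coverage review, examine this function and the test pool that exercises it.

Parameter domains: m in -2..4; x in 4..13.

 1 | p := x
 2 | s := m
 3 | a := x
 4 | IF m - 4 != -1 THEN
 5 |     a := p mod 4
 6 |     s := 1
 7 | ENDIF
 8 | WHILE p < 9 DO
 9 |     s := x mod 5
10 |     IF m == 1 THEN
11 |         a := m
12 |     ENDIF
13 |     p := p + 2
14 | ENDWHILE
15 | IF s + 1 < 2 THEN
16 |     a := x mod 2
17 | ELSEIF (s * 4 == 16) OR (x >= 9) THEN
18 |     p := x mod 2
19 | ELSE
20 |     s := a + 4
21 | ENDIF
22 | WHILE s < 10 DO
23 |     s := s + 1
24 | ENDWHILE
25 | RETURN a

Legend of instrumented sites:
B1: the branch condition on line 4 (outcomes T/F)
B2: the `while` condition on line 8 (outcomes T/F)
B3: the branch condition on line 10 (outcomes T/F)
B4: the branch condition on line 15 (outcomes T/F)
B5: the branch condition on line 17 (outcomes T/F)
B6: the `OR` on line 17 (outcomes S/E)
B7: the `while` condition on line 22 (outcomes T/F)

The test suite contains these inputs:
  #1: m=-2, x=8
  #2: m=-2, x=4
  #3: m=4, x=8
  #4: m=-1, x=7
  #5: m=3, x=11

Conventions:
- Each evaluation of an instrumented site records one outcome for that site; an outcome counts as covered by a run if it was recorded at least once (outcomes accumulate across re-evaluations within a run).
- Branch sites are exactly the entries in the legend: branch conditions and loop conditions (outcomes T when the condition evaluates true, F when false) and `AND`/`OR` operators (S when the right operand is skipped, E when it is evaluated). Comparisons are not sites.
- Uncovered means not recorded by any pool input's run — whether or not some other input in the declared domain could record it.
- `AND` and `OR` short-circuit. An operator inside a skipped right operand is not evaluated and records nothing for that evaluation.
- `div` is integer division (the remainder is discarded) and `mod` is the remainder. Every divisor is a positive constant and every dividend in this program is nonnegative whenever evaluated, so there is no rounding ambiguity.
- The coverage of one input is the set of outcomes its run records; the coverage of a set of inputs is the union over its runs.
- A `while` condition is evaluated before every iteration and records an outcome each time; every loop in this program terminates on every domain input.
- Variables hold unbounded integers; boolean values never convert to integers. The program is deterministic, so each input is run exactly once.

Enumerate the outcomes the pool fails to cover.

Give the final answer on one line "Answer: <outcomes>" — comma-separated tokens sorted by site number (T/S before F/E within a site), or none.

#1 (m=-2, x=8) -> covered: B1=T, B2=T, B2=F, B3=F, B4=F, B5=F, B6=E, B7=T, B7=F
#2 (m=-2, x=4) -> covered: B1=T, B2=T, B2=F, B3=F, B4=F, B5=T, B6=S, B7=T, B7=F
#3 (m=4, x=8) -> covered: B1=T, B2=T, B2=F, B3=F, B4=F, B5=F, B6=E, B7=T, B7=F
#4 (m=-1, x=7) -> covered: B1=T, B2=T, B2=F, B3=F, B4=F, B5=F, B6=E, B7=T, B7=F
#5 (m=3, x=11) -> covered: B1=F, B2=F, B4=F, B5=T, B6=E, B7=T, B7=F
union over the pool: B1=T, B1=F, B2=T, B2=F, B3=F, B4=F, B5=T, B5=F, B6=S, B6=E, B7=T, B7=F
uncovered (2 of 14): B3=T, B4=T

Answer: B3=T, B4=T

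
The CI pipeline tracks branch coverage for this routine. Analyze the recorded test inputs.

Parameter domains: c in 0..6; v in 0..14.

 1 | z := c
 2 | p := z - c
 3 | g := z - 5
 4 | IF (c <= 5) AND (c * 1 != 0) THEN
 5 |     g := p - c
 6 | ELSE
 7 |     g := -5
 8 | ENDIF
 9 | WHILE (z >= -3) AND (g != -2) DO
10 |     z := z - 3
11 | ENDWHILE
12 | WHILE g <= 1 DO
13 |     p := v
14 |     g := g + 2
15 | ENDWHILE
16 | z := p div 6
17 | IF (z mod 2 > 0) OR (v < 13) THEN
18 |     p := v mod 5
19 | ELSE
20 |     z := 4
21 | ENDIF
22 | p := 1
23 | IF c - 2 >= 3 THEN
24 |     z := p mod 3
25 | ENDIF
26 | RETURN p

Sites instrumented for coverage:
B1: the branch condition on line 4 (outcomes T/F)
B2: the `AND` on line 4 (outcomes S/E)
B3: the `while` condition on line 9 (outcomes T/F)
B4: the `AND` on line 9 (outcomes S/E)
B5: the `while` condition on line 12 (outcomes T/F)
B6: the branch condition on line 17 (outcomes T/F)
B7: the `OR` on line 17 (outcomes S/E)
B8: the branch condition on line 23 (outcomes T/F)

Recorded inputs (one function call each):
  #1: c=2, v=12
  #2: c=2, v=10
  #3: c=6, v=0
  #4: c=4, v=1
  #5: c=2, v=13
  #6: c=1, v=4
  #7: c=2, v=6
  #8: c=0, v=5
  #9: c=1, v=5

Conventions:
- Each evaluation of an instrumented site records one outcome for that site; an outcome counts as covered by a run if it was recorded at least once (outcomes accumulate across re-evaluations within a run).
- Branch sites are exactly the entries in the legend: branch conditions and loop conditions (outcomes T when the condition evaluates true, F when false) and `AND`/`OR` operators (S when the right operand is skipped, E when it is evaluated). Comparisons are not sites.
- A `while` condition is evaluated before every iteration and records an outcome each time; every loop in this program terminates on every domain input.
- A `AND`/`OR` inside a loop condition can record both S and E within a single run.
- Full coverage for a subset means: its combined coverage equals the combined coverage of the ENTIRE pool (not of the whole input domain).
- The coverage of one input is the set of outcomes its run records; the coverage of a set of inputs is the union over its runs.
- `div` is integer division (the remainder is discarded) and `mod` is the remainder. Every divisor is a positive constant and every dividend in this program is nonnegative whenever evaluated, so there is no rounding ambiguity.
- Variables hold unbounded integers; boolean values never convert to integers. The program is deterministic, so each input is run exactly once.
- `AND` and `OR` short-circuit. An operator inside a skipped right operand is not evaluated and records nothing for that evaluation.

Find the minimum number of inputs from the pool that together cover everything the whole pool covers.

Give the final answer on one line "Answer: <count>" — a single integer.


input #1, c=2, v=12: outcomes B1=T, B2=E, B3=F, B4=E, B5=T, B5=F, B6=T, B7=E, B8=F
input #2, c=2, v=10: outcomes B1=T, B2=E, B3=F, B4=E, B5=T, B5=F, B6=T, B7=S, B8=F
input #3, c=6, v=0: outcomes B1=F, B2=S, B3=T, B3=F, B4=S, B4=E, B5=T, B5=F, B6=T, B7=E, B8=T
input #4, c=4, v=1: outcomes B1=T, B2=E, B3=T, B3=F, B4=S, B4=E, B5=T, B5=F, B6=T, B7=E, B8=F
input #5, c=2, v=13: outcomes B1=T, B2=E, B3=F, B4=E, B5=T, B5=F, B6=F, B7=E, B8=F
input #6, c=1, v=4: outcomes B1=T, B2=E, B3=T, B3=F, B4=S, B4=E, B5=T, B5=F, B6=T, B7=E, B8=F
input #7, c=2, v=6: outcomes B1=T, B2=E, B3=F, B4=E, B5=T, B5=F, B6=T, B7=S, B8=F
input #8, c=0, v=5: outcomes B1=F, B2=E, B3=T, B3=F, B4=S, B4=E, B5=T, B5=F, B6=T, B7=E, B8=F
input #9, c=1, v=5: outcomes B1=T, B2=E, B3=T, B3=F, B4=S, B4=E, B5=T, B5=F, B6=T, B7=E, B8=F
union over all inputs: B1=T, B1=F, B2=S, B2=E, B3=T, B3=F, B4=S, B4=E, B5=T, B5=F, B6=T, B6=F, B7=S, B7=E, B8=T, B8=F (16 outcomes)
every size-1 subset falls short of the 16 outcomes (best: 11/16)
every size-2 subset falls short of the 16 outcomes (best: 15/16)
inputs {2, 3, 5} (size 3) cover everything; no size-3 subset with a lexicographically smaller index list covers all 16
Answer: 3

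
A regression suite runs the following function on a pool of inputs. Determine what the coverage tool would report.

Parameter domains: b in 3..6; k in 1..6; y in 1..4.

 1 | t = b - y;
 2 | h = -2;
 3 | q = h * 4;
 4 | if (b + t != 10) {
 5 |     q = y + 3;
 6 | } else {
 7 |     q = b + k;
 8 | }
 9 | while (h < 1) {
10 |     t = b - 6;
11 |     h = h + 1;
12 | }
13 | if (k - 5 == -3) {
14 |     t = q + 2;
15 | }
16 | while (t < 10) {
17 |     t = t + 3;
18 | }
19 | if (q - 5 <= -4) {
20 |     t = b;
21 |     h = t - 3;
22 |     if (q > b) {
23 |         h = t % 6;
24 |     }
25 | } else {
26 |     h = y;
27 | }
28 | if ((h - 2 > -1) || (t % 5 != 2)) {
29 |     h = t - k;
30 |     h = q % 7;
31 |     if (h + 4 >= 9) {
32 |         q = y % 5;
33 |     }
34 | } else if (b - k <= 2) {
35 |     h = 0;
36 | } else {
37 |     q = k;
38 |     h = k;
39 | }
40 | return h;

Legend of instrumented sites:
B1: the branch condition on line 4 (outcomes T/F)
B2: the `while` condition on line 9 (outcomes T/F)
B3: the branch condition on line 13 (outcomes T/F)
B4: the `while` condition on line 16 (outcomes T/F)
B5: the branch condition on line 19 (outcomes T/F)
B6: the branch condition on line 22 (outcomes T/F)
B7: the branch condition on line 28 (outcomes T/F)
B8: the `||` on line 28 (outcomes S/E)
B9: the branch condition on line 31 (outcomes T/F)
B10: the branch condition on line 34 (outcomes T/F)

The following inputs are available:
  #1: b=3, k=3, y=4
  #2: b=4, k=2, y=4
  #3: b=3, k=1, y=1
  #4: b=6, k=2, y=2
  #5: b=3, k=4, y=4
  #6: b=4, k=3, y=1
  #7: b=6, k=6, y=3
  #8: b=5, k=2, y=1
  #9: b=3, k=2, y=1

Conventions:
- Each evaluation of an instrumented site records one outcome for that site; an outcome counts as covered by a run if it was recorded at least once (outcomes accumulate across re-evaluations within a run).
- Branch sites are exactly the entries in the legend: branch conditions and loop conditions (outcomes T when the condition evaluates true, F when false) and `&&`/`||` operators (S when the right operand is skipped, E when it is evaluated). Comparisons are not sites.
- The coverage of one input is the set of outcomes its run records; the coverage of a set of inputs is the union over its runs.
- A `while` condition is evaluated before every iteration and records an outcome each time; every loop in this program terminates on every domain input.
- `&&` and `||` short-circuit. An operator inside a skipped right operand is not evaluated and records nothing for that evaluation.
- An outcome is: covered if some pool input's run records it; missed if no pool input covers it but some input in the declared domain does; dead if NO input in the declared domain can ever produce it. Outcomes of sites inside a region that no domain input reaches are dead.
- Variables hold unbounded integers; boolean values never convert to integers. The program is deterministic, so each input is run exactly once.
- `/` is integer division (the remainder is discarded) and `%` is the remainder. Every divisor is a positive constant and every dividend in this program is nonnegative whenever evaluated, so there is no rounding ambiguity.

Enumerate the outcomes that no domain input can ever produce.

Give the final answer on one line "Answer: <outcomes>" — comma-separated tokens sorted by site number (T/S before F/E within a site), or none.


running all 96 domain inputs and tallying outcomes:
  B5=T: never recorded by any domain input -> dead
  B6=T: never recorded by any domain input -> dead
  B6=F: never recorded by any domain input -> dead
  reachable outcomes have witnesses, e.g. B1=T (e.g. b=3, k=1, y=1), B1=F (e.g. b=6, k=1, y=2), B2=T (e.g. b=3, k=1, y=1), B2=F (e.g. b=3, k=1, y=1)
Answer: B5=T, B6=T, B6=F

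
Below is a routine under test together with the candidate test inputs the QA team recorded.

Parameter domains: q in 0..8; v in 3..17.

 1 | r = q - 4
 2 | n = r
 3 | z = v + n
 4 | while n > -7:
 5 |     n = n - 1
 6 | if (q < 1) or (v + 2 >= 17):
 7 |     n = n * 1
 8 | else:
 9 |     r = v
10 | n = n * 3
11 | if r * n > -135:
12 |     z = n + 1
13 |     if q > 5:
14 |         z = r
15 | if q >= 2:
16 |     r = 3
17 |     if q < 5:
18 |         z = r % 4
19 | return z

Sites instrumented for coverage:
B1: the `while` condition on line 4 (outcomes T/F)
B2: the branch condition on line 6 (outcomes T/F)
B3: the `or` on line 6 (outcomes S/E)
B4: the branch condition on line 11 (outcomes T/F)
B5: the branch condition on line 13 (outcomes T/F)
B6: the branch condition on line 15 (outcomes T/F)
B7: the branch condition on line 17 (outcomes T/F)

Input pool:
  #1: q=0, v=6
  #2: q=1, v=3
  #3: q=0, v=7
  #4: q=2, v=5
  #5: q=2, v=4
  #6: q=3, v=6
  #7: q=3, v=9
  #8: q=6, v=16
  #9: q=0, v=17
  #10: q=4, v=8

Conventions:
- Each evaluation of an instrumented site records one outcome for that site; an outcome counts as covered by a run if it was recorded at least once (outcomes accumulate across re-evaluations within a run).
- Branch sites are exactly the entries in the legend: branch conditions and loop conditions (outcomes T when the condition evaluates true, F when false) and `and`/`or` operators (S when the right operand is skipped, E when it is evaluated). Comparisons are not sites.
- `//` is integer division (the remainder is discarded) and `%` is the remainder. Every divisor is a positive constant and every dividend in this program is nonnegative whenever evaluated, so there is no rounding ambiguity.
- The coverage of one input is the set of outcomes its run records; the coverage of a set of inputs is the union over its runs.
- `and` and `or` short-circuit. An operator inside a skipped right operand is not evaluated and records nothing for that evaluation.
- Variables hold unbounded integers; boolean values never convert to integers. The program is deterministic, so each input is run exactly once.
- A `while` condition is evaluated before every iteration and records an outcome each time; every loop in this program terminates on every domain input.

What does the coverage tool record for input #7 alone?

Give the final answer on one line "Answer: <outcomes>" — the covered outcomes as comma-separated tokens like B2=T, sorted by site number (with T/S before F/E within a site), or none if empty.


Simulating input #7 (q=3, v=9) step by step:
  B1->T, B1->T, B1->T, B1->T, B1->T, B1->T, B1->F, B3->E, B2->F, B4->F
  B6->T, B7->T
as a set, this run covers: B1=T, B1=F, B2=F, B3=E, B4=F, B6=T, B7=T
Answer: B1=T, B1=F, B2=F, B3=E, B4=F, B6=T, B7=T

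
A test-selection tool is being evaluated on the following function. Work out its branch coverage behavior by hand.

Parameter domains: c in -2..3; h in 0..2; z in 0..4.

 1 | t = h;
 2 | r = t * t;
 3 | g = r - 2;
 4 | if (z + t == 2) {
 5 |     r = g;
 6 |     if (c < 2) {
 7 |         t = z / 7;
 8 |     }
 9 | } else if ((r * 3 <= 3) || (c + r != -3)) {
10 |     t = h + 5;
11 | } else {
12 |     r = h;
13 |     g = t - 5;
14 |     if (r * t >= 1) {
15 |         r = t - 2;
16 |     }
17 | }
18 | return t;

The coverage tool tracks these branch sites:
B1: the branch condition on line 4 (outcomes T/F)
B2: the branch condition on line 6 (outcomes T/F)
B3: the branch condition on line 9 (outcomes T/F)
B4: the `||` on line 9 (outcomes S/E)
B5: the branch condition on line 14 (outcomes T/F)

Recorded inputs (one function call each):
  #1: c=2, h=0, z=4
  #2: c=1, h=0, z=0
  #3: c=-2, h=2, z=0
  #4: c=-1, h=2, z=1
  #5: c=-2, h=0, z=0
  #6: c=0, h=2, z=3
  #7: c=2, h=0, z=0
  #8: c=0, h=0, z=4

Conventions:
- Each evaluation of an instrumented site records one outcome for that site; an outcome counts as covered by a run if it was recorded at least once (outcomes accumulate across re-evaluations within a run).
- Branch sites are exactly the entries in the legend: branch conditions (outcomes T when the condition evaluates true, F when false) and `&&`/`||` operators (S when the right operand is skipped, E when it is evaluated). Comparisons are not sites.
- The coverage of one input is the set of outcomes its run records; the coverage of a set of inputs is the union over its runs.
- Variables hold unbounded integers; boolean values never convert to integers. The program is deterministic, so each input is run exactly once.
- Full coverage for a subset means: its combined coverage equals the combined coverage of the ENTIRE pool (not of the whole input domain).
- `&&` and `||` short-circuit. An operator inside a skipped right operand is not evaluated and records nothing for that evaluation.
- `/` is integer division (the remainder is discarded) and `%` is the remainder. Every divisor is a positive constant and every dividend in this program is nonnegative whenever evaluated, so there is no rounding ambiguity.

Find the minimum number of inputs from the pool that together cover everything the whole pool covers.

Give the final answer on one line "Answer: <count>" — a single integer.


run #1 (c=2, h=0, z=4) records B1=F, B3=T, B4=S
run #2 (c=1, h=0, z=0) records B1=F, B3=T, B4=S
run #3 (c=-2, h=2, z=0) records B1=T, B2=T
run #4 (c=-1, h=2, z=1) records B1=F, B3=T, B4=E
run #5 (c=-2, h=0, z=0) records B1=F, B3=T, B4=S
run #6 (c=0, h=2, z=3) records B1=F, B3=T, B4=E
run #7 (c=2, h=0, z=0) records B1=F, B3=T, B4=S
run #8 (c=0, h=0, z=4) records B1=F, B3=T, B4=S
together the pool reaches 6 outcomes: B1=T, B1=F, B2=T, B3=T, B4=S, B4=E
every size-1 subset falls short of the 6 outcomes (best: 3/6)
every size-2 subset falls short of the 6 outcomes (best: 5/6)
inputs {1, 3, 4} (size 3) cover everything; no size-3 subset with a lexicographically smaller index list covers all 6
Answer: 3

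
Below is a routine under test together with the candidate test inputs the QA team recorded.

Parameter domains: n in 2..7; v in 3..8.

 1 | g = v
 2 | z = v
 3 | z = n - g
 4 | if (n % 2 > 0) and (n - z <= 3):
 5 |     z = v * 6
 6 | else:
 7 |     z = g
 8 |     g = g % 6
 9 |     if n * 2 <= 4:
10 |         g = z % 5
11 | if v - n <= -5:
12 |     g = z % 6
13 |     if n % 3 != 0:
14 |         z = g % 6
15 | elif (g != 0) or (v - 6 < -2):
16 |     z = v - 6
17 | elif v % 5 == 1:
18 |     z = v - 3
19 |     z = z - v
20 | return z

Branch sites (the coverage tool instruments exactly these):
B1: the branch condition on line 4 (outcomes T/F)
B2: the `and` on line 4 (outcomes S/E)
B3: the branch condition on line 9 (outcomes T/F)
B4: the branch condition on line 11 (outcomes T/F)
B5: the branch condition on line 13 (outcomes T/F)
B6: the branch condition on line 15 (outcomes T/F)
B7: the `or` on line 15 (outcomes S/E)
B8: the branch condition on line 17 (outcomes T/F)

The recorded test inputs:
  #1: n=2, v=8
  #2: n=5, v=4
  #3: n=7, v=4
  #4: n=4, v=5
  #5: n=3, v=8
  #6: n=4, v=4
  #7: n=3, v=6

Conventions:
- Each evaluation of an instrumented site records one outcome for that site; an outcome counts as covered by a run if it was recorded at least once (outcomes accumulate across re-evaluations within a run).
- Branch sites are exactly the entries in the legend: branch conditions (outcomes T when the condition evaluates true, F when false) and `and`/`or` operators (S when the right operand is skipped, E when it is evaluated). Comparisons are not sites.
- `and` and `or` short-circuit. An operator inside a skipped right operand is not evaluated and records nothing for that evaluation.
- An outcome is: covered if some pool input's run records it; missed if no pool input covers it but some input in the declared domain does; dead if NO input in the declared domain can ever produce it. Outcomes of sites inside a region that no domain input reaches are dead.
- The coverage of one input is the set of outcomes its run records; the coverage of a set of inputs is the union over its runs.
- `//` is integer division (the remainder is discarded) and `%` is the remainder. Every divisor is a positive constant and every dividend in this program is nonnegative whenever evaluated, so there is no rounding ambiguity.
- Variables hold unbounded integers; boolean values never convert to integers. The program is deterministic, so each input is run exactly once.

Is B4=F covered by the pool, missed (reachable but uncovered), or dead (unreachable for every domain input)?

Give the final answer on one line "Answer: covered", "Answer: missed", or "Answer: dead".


B4=F is recorded by pool input(s) 1, 2, 3, 4, 5, 6, 7 -> covered
Answer: covered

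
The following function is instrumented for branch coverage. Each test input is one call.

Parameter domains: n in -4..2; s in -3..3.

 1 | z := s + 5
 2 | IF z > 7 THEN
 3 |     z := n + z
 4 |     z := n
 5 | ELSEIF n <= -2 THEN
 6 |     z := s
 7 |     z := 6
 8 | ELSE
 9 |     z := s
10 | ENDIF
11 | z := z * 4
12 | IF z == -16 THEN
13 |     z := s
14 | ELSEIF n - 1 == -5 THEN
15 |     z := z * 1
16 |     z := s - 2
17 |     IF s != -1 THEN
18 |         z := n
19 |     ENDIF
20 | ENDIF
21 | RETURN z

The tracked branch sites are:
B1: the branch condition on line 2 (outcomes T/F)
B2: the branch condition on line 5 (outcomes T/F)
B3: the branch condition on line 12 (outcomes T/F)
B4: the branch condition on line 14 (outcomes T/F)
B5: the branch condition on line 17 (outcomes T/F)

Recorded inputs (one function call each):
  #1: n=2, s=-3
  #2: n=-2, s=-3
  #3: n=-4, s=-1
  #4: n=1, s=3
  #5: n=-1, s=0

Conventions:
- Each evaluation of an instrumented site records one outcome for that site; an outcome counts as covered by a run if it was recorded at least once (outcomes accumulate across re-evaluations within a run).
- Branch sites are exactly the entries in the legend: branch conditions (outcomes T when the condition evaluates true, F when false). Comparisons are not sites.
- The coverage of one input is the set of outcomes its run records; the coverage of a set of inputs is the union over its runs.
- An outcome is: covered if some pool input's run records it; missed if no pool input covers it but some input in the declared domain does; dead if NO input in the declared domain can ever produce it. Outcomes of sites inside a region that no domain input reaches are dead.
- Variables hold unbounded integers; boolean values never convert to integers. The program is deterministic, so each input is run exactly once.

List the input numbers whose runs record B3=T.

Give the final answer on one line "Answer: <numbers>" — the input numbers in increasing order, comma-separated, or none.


input #1 (n=2, s=-3): misses B3=T
input #2 (n=-2, s=-3): misses B3=T
input #3 (n=-4, s=-1): misses B3=T
input #4 (n=1, s=3): misses B3=T
input #5 (n=-1, s=0): misses B3=T
Answer: none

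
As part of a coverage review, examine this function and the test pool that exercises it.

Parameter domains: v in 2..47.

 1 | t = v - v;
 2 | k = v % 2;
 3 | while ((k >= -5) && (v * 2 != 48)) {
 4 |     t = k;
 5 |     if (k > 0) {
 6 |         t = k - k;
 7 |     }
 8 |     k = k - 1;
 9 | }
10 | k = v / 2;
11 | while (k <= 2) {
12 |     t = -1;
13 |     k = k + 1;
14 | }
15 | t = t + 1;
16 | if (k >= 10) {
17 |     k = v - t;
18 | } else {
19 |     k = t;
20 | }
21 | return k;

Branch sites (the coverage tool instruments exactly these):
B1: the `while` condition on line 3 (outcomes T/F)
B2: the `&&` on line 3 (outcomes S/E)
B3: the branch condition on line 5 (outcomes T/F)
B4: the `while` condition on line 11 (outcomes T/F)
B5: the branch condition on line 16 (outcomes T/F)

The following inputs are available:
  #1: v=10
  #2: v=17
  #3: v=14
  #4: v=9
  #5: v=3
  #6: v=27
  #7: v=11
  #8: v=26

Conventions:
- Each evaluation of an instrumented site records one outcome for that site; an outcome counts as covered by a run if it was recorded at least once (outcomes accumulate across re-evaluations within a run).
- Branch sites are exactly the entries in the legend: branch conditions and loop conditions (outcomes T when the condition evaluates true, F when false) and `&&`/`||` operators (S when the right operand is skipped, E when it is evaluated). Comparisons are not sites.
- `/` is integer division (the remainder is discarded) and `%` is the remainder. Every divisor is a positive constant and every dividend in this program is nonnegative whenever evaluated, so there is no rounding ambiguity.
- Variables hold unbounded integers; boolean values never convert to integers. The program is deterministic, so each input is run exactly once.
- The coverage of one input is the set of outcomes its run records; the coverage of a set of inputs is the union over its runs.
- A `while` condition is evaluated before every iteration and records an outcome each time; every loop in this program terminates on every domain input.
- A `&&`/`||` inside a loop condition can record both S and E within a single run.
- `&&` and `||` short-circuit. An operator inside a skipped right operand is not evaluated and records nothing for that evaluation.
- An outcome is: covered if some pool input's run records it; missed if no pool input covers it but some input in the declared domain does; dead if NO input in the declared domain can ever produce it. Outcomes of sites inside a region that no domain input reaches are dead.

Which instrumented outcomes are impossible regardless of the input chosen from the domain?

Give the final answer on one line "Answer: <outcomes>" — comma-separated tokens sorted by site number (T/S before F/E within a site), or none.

running all 46 domain inputs and tallying outcomes:
  reachable outcomes have witnesses, e.g. B1=T (e.g. v=2), B1=F (e.g. v=2), B2=S (e.g. v=2), B2=E (e.g. v=2)

Answer: none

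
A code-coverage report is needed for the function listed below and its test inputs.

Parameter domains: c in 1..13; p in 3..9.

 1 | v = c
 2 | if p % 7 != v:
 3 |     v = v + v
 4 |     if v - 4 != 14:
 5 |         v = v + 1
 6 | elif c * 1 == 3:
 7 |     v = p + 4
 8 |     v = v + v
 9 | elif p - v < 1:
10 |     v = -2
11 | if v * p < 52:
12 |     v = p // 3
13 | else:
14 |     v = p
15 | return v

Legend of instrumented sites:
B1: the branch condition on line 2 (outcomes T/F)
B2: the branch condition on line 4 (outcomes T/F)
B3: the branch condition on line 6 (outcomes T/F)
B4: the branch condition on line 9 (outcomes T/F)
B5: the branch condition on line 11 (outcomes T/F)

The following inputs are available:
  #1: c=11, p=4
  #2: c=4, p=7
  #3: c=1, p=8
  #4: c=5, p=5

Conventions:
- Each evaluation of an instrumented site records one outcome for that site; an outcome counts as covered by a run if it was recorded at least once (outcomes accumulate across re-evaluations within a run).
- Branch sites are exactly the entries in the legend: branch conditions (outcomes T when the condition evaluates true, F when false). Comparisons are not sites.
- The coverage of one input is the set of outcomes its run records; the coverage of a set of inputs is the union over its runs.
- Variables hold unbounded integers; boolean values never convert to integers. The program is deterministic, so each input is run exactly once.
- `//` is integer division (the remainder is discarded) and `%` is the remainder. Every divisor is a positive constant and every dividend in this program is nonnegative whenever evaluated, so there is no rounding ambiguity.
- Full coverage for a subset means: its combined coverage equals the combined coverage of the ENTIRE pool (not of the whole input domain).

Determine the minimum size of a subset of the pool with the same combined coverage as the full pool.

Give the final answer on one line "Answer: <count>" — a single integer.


test 1 (c=11, p=4) hits B1=T, B2=T, B5=F
test 2 (c=4, p=7) hits B1=T, B2=T, B5=F
test 3 (c=1, p=8) hits B1=F, B3=F, B4=F, B5=T
test 4 (c=5, p=5) hits B1=F, B3=F, B4=T, B5=T
pool-wide coverage (8 outcomes): B1=T, B1=F, B2=T, B3=F, B4=T, B4=F, B5=T, B5=F
every size-1 subset falls short of the 8 outcomes (best: 4/8)
every size-2 subset falls short of the 8 outcomes (best: 7/8)
size 3: inputs {1, 3, 4} cover all 8 outcomes, and no lexicographically smaller subset of this size does
Answer: 3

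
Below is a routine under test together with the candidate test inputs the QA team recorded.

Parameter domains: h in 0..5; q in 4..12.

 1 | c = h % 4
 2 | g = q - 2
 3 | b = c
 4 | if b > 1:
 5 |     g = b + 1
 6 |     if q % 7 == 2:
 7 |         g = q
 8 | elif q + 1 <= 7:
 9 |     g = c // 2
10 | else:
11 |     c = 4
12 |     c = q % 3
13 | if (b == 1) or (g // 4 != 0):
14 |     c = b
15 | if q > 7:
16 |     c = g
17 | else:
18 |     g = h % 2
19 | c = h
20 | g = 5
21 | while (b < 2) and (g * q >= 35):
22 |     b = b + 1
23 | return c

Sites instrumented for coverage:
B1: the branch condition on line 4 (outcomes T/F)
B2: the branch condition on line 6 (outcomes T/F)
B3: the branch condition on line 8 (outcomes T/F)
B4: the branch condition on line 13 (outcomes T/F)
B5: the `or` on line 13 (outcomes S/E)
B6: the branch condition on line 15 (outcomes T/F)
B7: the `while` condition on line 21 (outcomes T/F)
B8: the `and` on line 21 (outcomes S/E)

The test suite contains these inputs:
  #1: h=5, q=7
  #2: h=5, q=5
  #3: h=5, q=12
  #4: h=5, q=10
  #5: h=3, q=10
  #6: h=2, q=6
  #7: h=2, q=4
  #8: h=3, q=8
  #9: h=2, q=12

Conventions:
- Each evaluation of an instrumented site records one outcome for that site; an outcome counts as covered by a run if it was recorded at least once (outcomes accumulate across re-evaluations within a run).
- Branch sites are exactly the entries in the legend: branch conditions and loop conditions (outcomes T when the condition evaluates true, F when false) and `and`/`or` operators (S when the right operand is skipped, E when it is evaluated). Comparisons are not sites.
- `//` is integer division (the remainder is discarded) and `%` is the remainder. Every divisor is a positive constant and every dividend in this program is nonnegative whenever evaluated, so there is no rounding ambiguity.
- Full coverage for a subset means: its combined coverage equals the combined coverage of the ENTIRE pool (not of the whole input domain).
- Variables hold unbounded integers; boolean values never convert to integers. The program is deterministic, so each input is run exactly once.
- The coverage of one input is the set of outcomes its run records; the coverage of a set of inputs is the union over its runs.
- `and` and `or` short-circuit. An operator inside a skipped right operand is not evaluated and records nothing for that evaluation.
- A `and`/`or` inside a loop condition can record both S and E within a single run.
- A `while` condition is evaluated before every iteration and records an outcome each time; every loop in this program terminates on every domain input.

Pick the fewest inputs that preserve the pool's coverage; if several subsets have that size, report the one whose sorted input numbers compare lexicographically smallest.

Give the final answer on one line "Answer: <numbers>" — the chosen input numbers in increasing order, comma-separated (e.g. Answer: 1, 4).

input #1, h=5, q=7: events B1->F, B3->F, B5->S, B4->T, B6->F, B8->E, B7->T, B8->S, B7->F; outcomes B1=F, B3=F, B4=T, B5=S, B6=F, B7=T, B7=F, B8=S, B8=E
input #2, h=5, q=5: events B1->F, B3->T, B5->S, B4->T, B6->F, B8->E, B7->F; outcomes B1=F, B3=T, B4=T, B5=S, B6=F, B7=F, B8=E
input #3, h=5, q=12: events B1->F, B3->F, B5->S, B4->T, B6->T, B8->E, B7->T, B8->S, B7->F; outcomes B1=F, B3=F, B4=T, B5=S, B6=T, B7=T, B7=F, B8=S, B8=E
input #4, h=5, q=10: events B1->F, B3->F, B5->S, B4->T, B6->T, B8->E, B7->T, B8->S, B7->F; outcomes B1=F, B3=F, B4=T, B5=S, B6=T, B7=T, B7=F, B8=S, B8=E
input #5, h=3, q=10: events B1->T, B2->F, B5->E, B4->T, B6->T, B8->S, B7->F; outcomes B1=T, B2=F, B4=T, B5=E, B6=T, B7=F, B8=S
input #6, h=2, q=6: events B1->T, B2->F, B5->E, B4->F, B6->F, B8->S, B7->F; outcomes B1=T, B2=F, B4=F, B5=E, B6=F, B7=F, B8=S
input #7, h=2, q=4: events B1->T, B2->F, B5->E, B4->F, B6->F, B8->S, B7->F; outcomes B1=T, B2=F, B4=F, B5=E, B6=F, B7=F, B8=S
input #8, h=3, q=8: events B1->T, B2->F, B5->E, B4->T, B6->T, B8->S, B7->F; outcomes B1=T, B2=F, B4=T, B5=E, B6=T, B7=F, B8=S
input #9, h=2, q=12: events B1->T, B2->F, B5->E, B4->F, B6->T, B8->S, B7->F; outcomes B1=T, B2=F, B4=F, B5=E, B6=T, B7=F, B8=S
union over all inputs: B1=T, B1=F, B2=F, B3=T, B3=F, B4=T, B4=F, B5=S, B5=E, B6=T, B6=F, B7=T, B7=F, B8=S, B8=E (15 outcomes)
size 1 is not enough: best union over all size-1 subsets is 9/15
size 2 is not enough: best union over all size-2 subsets is 14/15
at size 3, {1, 2, 9} reaches all 15 outcomes; every lexicographically earlier size-3 subset fails

Answer: 1, 2, 9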